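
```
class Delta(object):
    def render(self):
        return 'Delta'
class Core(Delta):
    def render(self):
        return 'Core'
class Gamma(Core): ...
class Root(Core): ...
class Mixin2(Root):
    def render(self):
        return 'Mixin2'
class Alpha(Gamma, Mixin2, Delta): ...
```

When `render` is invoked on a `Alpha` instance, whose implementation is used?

L[Alpha] = Alpha + merge(L[Gamma], L[Mixin2], L[Delta], [Gamma Mixin2 Delta])
  take Gamma:  [Gamma Core Delta object] + [Mixin2 Root Core Delta object] + [Delta object] + [Gamma Mixin2 Delta]
  take Mixin2:  [Core Delta object] + [Mixin2 Root Core Delta object] + [Delta object] + [Mixin2 Delta]
  take Root:  [Core Delta object] + [Root Core Delta object] + [Delta object] + [Delta]
  take Core:  [Core Delta object] + [Core Delta object] + [Delta object] + [Delta]
  take Delta:  [Delta object] + [Delta object] + [Delta object] + [Delta]
  take object:  [object] + [object] + [object]
MRO: Alpha Gamma Mixin2 Root Core Delta object
render is defined in: Core, Delta, Mixin2. First along the MRO is Mixin2.

Mixin2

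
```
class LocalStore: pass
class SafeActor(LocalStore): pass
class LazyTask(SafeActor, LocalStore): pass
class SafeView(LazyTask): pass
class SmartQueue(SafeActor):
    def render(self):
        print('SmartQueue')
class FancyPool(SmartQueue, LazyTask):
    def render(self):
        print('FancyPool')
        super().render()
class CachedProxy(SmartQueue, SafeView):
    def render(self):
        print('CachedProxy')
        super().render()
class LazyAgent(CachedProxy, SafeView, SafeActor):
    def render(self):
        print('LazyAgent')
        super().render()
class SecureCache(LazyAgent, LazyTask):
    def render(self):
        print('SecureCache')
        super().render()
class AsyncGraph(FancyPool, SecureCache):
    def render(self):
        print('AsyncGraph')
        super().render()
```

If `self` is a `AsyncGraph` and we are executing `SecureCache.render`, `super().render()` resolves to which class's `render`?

L[AsyncGraph] = AsyncGraph + merge(L[FancyPool], L[SecureCache], [FancyPool SecureCache])
  take FancyPool:  [FancyPool SmartQueue LazyTask SafeActor LocalStore object] + [SecureCache LazyAgent CachedProxy SmartQueue SafeView LazyTask SafeActor LocalStore object] + [FancyPool SecureCache]
  take SecureCache:  [SmartQueue LazyTask SafeActor LocalStore object] + [SecureCache LazyAgent CachedProxy SmartQueue SafeView LazyTask SafeActor LocalStore object] + [SecureCache]
  take LazyAgent:  [SmartQueue LazyTask SafeActor LocalStore object] + [LazyAgent CachedProxy SmartQueue SafeView LazyTask SafeActor LocalStore object]
  take CachedProxy:  [SmartQueue LazyTask SafeActor LocalStore object] + [CachedProxy SmartQueue SafeView LazyTask SafeActor LocalStore object]
  take SmartQueue:  [SmartQueue LazyTask SafeActor LocalStore object] + [SmartQueue SafeView LazyTask SafeActor LocalStore object]
  take SafeView:  [LazyTask SafeActor LocalStore object] + [SafeView LazyTask SafeActor LocalStore object]
  take LazyTask:  [LazyTask SafeActor LocalStore object] + [LazyTask SafeActor LocalStore object]
  take SafeActor:  [SafeActor LocalStore object] + [SafeActor LocalStore object]
  take LocalStore:  [LocalStore object] + [LocalStore object]
  take object:  [object] + [object]
MRO: AsyncGraph FancyPool SecureCache LazyAgent CachedProxy SmartQueue SafeView LazyTask SafeActor LocalStore object
super() in SecureCache.render on a AsyncGraph instance goes to the class after SecureCache in AsyncGraph's MRO: LazyAgent.

LazyAgent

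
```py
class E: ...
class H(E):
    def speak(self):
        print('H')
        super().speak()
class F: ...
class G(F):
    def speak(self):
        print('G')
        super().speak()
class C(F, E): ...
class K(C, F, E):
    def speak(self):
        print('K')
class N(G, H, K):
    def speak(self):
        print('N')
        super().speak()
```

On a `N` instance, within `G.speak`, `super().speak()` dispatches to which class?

H

L[N] = N + merge(L[G], L[H], L[K], [G H K])
  take G:  [G F object] + [H E object] + [K C F E object] + [G H K]
  take H:  [F object] + [H E object] + [K C F E object] + [H K]
  take K:  [F object] + [E object] + [K C F E object] + [K]
  take C:  [F object] + [E object] + [C F E object]
  take F:  [F object] + [E object] + [F E object]
  take E:  [object] + [E object] + [E object]
  take object:  [object] + [object] + [object]
MRO: N G H K C F E object
super() in G.speak on a N instance goes to the class after G in N's MRO: H.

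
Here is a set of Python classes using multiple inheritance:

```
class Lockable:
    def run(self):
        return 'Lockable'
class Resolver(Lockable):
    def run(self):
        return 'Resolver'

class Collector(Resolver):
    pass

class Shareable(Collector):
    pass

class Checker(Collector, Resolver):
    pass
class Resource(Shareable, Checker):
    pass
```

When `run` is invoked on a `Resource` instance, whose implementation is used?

Resolver

L[Resource] = Resource + merge(L[Shareable], L[Checker], [Shareable Checker])
  take Shareable:  [Shareable Collector Resolver Lockable object] + [Checker Collector Resolver Lockable object] + [Shareable Checker]
  take Checker:  [Collector Resolver Lockable object] + [Checker Collector Resolver Lockable object] + [Checker]
  take Collector:  [Collector Resolver Lockable object] + [Collector Resolver Lockable object]
  take Resolver:  [Resolver Lockable object] + [Resolver Lockable object]
  take Lockable:  [Lockable object] + [Lockable object]
  take object:  [object] + [object]
MRO: Resource Shareable Checker Collector Resolver Lockable object
run is defined in: Lockable, Resolver. First along the MRO is Resolver.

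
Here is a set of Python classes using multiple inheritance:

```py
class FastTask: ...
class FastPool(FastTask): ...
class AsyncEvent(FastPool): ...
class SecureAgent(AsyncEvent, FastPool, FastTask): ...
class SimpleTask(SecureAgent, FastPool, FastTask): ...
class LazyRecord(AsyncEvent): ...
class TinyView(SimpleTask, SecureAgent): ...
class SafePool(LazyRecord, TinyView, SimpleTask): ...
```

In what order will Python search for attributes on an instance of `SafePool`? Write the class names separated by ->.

SafePool -> LazyRecord -> TinyView -> SimpleTask -> SecureAgent -> AsyncEvent -> FastPool -> FastTask -> object

L[SafePool] = SafePool + merge(L[LazyRecord], L[TinyView], L[SimpleTask], [LazyRecord TinyView SimpleTask])
  take LazyRecord:  [LazyRecord AsyncEvent FastPool FastTask object] + [TinyView SimpleTask SecureAgent AsyncEvent FastPool FastTask object] + [SimpleTask SecureAgent AsyncEvent FastPool FastTask object] + [LazyRecord TinyView SimpleTask]
  take TinyView:  [AsyncEvent FastPool FastTask object] + [TinyView SimpleTask SecureAgent AsyncEvent FastPool FastTask object] + [SimpleTask SecureAgent AsyncEvent FastPool FastTask object] + [TinyView SimpleTask]
  take SimpleTask:  [AsyncEvent FastPool FastTask object] + [SimpleTask SecureAgent AsyncEvent FastPool FastTask object] + [SimpleTask SecureAgent AsyncEvent FastPool FastTask object] + [SimpleTask]
  take SecureAgent:  [AsyncEvent FastPool FastTask object] + [SecureAgent AsyncEvent FastPool FastTask object] + [SecureAgent AsyncEvent FastPool FastTask object]
  take AsyncEvent:  [AsyncEvent FastPool FastTask object] + [AsyncEvent FastPool FastTask object] + [AsyncEvent FastPool FastTask object]
  take FastPool:  [FastPool FastTask object] + [FastPool FastTask object] + [FastPool FastTask object]
  take FastTask:  [FastTask object] + [FastTask object] + [FastTask object]
  take object:  [object] + [object] + [object]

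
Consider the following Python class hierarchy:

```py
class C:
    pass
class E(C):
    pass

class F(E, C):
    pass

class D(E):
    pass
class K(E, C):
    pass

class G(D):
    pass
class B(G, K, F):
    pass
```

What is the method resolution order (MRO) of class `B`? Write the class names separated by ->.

L[B] = B + merge(L[G], L[K], L[F], [G K F])
  take G:  [G D E C object] + [K E C object] + [F E C object] + [G K F]
  take D:  [D E C object] + [K E C object] + [F E C object] + [K F]
  take K:  [E C object] + [K E C object] + [F E C object] + [K F]
  take F:  [E C object] + [E C object] + [F E C object] + [F]
  take E:  [E C object] + [E C object] + [E C object]
  take C:  [C object] + [C object] + [C object]
  take object:  [object] + [object] + [object]

B -> G -> D -> K -> F -> E -> C -> object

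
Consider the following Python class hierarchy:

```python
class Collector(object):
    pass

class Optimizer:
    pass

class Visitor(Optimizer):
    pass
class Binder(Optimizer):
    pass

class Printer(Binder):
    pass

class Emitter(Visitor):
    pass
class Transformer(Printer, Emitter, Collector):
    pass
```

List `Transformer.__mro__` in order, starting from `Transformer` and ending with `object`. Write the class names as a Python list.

[Transformer, Printer, Binder, Emitter, Visitor, Optimizer, Collector, object]

L[Transformer] = Transformer + merge(L[Printer], L[Emitter], L[Collector], [Printer Emitter Collector])
  take Printer:  [Printer Binder Optimizer object] + [Emitter Visitor Optimizer object] + [Collector object] + [Printer Emitter Collector]
  take Binder:  [Binder Optimizer object] + [Emitter Visitor Optimizer object] + [Collector object] + [Emitter Collector]
  take Emitter:  [Optimizer object] + [Emitter Visitor Optimizer object] + [Collector object] + [Emitter Collector]
  take Visitor:  [Optimizer object] + [Visitor Optimizer object] + [Collector object] + [Collector]
  take Optimizer:  [Optimizer object] + [Optimizer object] + [Collector object] + [Collector]
  take Collector:  [object] + [object] + [Collector object] + [Collector]
  take object:  [object] + [object] + [object]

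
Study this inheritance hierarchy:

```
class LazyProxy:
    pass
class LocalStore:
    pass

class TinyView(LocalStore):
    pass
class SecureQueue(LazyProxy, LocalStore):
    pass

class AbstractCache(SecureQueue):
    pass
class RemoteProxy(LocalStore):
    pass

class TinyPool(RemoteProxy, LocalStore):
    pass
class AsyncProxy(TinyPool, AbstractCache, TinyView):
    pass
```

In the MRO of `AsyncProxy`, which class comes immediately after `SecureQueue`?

LazyProxy

L[AsyncProxy] = AsyncProxy + merge(L[TinyPool], L[AbstractCache], L[TinyView], [TinyPool AbstractCache TinyView])
  take TinyPool:  [TinyPool RemoteProxy LocalStore object] + [AbstractCache SecureQueue LazyProxy LocalStore object] + [TinyView LocalStore object] + [TinyPool AbstractCache TinyView]
  take RemoteProxy:  [RemoteProxy LocalStore object] + [AbstractCache SecureQueue LazyProxy LocalStore object] + [TinyView LocalStore object] + [AbstractCache TinyView]
  take AbstractCache:  [LocalStore object] + [AbstractCache SecureQueue LazyProxy LocalStore object] + [TinyView LocalStore object] + [AbstractCache TinyView]
  take SecureQueue:  [LocalStore object] + [SecureQueue LazyProxy LocalStore object] + [TinyView LocalStore object] + [TinyView]
  take LazyProxy:  [LocalStore object] + [LazyProxy LocalStore object] + [TinyView LocalStore object] + [TinyView]
  take TinyView:  [LocalStore object] + [LocalStore object] + [TinyView LocalStore object] + [TinyView]
  take LocalStore:  [LocalStore object] + [LocalStore object] + [LocalStore object]
  take object:  [object] + [object] + [object]
MRO: AsyncProxy TinyPool RemoteProxy AbstractCache SecureQueue LazyProxy TinyView LocalStore object
SecureQueue is at position 4; next is LazyProxy.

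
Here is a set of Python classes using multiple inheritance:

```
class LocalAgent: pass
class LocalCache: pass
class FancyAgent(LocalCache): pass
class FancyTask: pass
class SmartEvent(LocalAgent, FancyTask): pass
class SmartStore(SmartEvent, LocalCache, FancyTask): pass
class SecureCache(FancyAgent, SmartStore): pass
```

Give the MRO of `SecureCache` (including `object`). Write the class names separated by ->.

SecureCache -> FancyAgent -> SmartStore -> SmartEvent -> LocalAgent -> LocalCache -> FancyTask -> object

L[SecureCache] = SecureCache + merge(L[FancyAgent], L[SmartStore], [FancyAgent SmartStore])
  take FancyAgent:  [FancyAgent LocalCache object] + [SmartStore SmartEvent LocalAgent LocalCache FancyTask object] + [FancyAgent SmartStore]
  take SmartStore:  [LocalCache object] + [SmartStore SmartEvent LocalAgent LocalCache FancyTask object] + [SmartStore]
  take SmartEvent:  [LocalCache object] + [SmartEvent LocalAgent LocalCache FancyTask object]
  take LocalAgent:  [LocalCache object] + [LocalAgent LocalCache FancyTask object]
  take LocalCache:  [LocalCache object] + [LocalCache FancyTask object]
  take FancyTask:  [object] + [FancyTask object]
  take object:  [object] + [object]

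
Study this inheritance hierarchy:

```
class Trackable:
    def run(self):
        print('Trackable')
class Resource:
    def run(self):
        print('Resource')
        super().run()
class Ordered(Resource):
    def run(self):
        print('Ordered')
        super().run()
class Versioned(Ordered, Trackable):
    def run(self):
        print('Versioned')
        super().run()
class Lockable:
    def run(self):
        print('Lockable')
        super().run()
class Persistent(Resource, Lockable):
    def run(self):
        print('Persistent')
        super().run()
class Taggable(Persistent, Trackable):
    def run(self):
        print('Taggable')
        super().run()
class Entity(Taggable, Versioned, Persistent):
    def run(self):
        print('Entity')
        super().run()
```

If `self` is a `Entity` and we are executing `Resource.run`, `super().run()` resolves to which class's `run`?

Lockable

L[Entity] = Entity + merge(L[Taggable], L[Versioned], L[Persistent], [Taggable Versioned Persistent])
  take Taggable:  [Taggable Persistent Resource Lockable Trackable object] + [Versioned Ordered Resource Trackable object] + [Persistent Resource Lockable object] + [Taggable Versioned Persistent]
  take Versioned:  [Persistent Resource Lockable Trackable object] + [Versioned Ordered Resource Trackable object] + [Persistent Resource Lockable object] + [Versioned Persistent]
  take Persistent:  [Persistent Resource Lockable Trackable object] + [Ordered Resource Trackable object] + [Persistent Resource Lockable object] + [Persistent]
  take Ordered:  [Resource Lockable Trackable object] + [Ordered Resource Trackable object] + [Resource Lockable object]
  take Resource:  [Resource Lockable Trackable object] + [Resource Trackable object] + [Resource Lockable object]
  take Lockable:  [Lockable Trackable object] + [Trackable object] + [Lockable object]
  take Trackable:  [Trackable object] + [Trackable object] + [object]
  take object:  [object] + [object] + [object]
MRO: Entity Taggable Versioned Persistent Ordered Resource Lockable Trackable object
super() in Resource.run on a Entity instance goes to the class after Resource in Entity's MRO: Lockable.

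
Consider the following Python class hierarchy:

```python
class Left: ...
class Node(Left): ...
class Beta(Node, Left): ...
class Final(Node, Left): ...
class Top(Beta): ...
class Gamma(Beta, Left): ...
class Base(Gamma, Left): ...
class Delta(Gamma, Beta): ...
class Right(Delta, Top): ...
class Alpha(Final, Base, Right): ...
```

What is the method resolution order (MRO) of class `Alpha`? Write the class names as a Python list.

[Alpha, Final, Base, Right, Delta, Gamma, Top, Beta, Node, Left, object]

L[Alpha] = Alpha + merge(L[Final], L[Base], L[Right], [Final Base Right])
  take Final:  [Final Node Left object] + [Base Gamma Beta Node Left object] + [Right Delta Gamma Top Beta Node Left object] + [Final Base Right]
  take Base:  [Node Left object] + [Base Gamma Beta Node Left object] + [Right Delta Gamma Top Beta Node Left object] + [Base Right]
  take Right:  [Node Left object] + [Gamma Beta Node Left object] + [Right Delta Gamma Top Beta Node Left object] + [Right]
  take Delta:  [Node Left object] + [Gamma Beta Node Left object] + [Delta Gamma Top Beta Node Left object]
  take Gamma:  [Node Left object] + [Gamma Beta Node Left object] + [Gamma Top Beta Node Left object]
  take Top:  [Node Left object] + [Beta Node Left object] + [Top Beta Node Left object]
  take Beta:  [Node Left object] + [Beta Node Left object] + [Beta Node Left object]
  take Node:  [Node Left object] + [Node Left object] + [Node Left object]
  take Left:  [Left object] + [Left object] + [Left object]
  take object:  [object] + [object] + [object]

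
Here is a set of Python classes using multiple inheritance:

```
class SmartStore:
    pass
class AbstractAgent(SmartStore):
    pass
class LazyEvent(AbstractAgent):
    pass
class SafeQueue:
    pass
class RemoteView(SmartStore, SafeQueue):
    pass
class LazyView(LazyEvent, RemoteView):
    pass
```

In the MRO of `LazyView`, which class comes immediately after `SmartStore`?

L[LazyView] = LazyView + merge(L[LazyEvent], L[RemoteView], [LazyEvent RemoteView])
  take LazyEvent:  [LazyEvent AbstractAgent SmartStore object] + [RemoteView SmartStore SafeQueue object] + [LazyEvent RemoteView]
  take AbstractAgent:  [AbstractAgent SmartStore object] + [RemoteView SmartStore SafeQueue object] + [RemoteView]
  take RemoteView:  [SmartStore object] + [RemoteView SmartStore SafeQueue object] + [RemoteView]
  take SmartStore:  [SmartStore object] + [SmartStore SafeQueue object]
  take SafeQueue:  [object] + [SafeQueue object]
  take object:  [object] + [object]
MRO: LazyView LazyEvent AbstractAgent RemoteView SmartStore SafeQueue object
SmartStore is at position 4; next is SafeQueue.

SafeQueue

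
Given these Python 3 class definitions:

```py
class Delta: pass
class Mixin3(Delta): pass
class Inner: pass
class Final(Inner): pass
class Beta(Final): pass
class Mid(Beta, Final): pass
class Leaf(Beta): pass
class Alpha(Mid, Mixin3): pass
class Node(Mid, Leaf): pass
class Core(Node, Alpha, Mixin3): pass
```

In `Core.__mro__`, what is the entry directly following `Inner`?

Mixin3

L[Core] = Core + merge(L[Node], L[Alpha], L[Mixin3], [Node Alpha Mixin3])
  take Node:  [Node Mid Leaf Beta Final Inner object] + [Alpha Mid Beta Final Inner Mixin3 Delta object] + [Mixin3 Delta object] + [Node Alpha Mixin3]
  take Alpha:  [Mid Leaf Beta Final Inner object] + [Alpha Mid Beta Final Inner Mixin3 Delta object] + [Mixin3 Delta object] + [Alpha Mixin3]
  take Mid:  [Mid Leaf Beta Final Inner object] + [Mid Beta Final Inner Mixin3 Delta object] + [Mixin3 Delta object] + [Mixin3]
  take Leaf:  [Leaf Beta Final Inner object] + [Beta Final Inner Mixin3 Delta object] + [Mixin3 Delta object] + [Mixin3]
  take Beta:  [Beta Final Inner object] + [Beta Final Inner Mixin3 Delta object] + [Mixin3 Delta object] + [Mixin3]
  take Final:  [Final Inner object] + [Final Inner Mixin3 Delta object] + [Mixin3 Delta object] + [Mixin3]
  take Inner:  [Inner object] + [Inner Mixin3 Delta object] + [Mixin3 Delta object] + [Mixin3]
  take Mixin3:  [object] + [Mixin3 Delta object] + [Mixin3 Delta object] + [Mixin3]
  take Delta:  [object] + [Delta object] + [Delta object]
  take object:  [object] + [object] + [object]
MRO: Core Node Alpha Mid Leaf Beta Final Inner Mixin3 Delta object
Inner is at position 7; next is Mixin3.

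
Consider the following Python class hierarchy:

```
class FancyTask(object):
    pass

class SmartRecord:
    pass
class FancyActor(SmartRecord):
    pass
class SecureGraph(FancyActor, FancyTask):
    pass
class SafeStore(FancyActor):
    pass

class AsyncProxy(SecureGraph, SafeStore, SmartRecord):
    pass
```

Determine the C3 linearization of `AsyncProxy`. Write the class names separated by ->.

AsyncProxy -> SecureGraph -> SafeStore -> FancyActor -> SmartRecord -> FancyTask -> object

L[AsyncProxy] = AsyncProxy + merge(L[SecureGraph], L[SafeStore], L[SmartRecord], [SecureGraph SafeStore SmartRecord])
  take SecureGraph:  [SecureGraph FancyActor SmartRecord FancyTask object] + [SafeStore FancyActor SmartRecord object] + [SmartRecord object] + [SecureGraph SafeStore SmartRecord]
  take SafeStore:  [FancyActor SmartRecord FancyTask object] + [SafeStore FancyActor SmartRecord object] + [SmartRecord object] + [SafeStore SmartRecord]
  take FancyActor:  [FancyActor SmartRecord FancyTask object] + [FancyActor SmartRecord object] + [SmartRecord object] + [SmartRecord]
  take SmartRecord:  [SmartRecord FancyTask object] + [SmartRecord object] + [SmartRecord object] + [SmartRecord]
  take FancyTask:  [FancyTask object] + [object] + [object]
  take object:  [object] + [object] + [object]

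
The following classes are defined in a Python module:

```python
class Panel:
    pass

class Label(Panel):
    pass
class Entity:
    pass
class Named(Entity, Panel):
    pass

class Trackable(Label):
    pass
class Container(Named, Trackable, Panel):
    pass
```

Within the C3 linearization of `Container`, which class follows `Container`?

L[Container] = Container + merge(L[Named], L[Trackable], L[Panel], [Named Trackable Panel])
  take Named:  [Named Entity Panel object] + [Trackable Label Panel object] + [Panel object] + [Named Trackable Panel]
  take Entity:  [Entity Panel object] + [Trackable Label Panel object] + [Panel object] + [Trackable Panel]
  take Trackable:  [Panel object] + [Trackable Label Panel object] + [Panel object] + [Trackable Panel]
  take Label:  [Panel object] + [Label Panel object] + [Panel object] + [Panel]
  take Panel:  [Panel object] + [Panel object] + [Panel object] + [Panel]
  take object:  [object] + [object] + [object]
MRO: Container Named Entity Trackable Label Panel object
Container is at position 0; next is Named.

Named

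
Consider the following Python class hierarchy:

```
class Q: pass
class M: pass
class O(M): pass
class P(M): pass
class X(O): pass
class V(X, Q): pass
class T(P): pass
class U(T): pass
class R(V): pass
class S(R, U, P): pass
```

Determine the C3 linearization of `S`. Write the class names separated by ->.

S -> R -> V -> X -> O -> U -> T -> P -> M -> Q -> object

L[S] = S + merge(L[R], L[U], L[P], [R U P])
  take R:  [R V X O M Q object] + [U T P M object] + [P M object] + [R U P]
  take V:  [V X O M Q object] + [U T P M object] + [P M object] + [U P]
  take X:  [X O M Q object] + [U T P M object] + [P M object] + [U P]
  take O:  [O M Q object] + [U T P M object] + [P M object] + [U P]
  take U:  [M Q object] + [U T P M object] + [P M object] + [U P]
  take T:  [M Q object] + [T P M object] + [P M object] + [P]
  take P:  [M Q object] + [P M object] + [P M object] + [P]
  take M:  [M Q object] + [M object] + [M object]
  take Q:  [Q object] + [object] + [object]
  take object:  [object] + [object] + [object]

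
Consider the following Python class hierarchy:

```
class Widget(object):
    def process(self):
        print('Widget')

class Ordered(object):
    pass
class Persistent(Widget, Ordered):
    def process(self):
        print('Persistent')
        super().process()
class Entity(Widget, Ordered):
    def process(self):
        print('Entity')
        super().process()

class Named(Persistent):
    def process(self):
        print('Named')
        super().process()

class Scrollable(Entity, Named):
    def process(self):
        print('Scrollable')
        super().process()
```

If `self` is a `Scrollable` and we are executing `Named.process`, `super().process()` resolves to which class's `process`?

L[Scrollable] = Scrollable + merge(L[Entity], L[Named], [Entity Named])
  take Entity:  [Entity Widget Ordered object] + [Named Persistent Widget Ordered object] + [Entity Named]
  take Named:  [Widget Ordered object] + [Named Persistent Widget Ordered object] + [Named]
  take Persistent:  [Widget Ordered object] + [Persistent Widget Ordered object]
  take Widget:  [Widget Ordered object] + [Widget Ordered object]
  take Ordered:  [Ordered object] + [Ordered object]
  take object:  [object] + [object]
MRO: Scrollable Entity Named Persistent Widget Ordered object
super() in Named.process on a Scrollable instance goes to the class after Named in Scrollable's MRO: Persistent.

Persistent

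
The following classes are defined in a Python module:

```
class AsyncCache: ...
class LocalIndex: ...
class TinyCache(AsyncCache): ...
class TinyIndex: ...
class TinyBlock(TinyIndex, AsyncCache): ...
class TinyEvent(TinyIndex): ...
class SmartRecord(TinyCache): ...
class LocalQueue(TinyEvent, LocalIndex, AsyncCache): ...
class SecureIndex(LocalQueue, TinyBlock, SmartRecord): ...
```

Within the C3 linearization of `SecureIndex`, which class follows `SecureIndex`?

L[SecureIndex] = SecureIndex + merge(L[LocalQueue], L[TinyBlock], L[SmartRecord], [LocalQueue TinyBlock SmartRecord])
  take LocalQueue:  [LocalQueue TinyEvent TinyIndex LocalIndex AsyncCache object] + [TinyBlock TinyIndex AsyncCache object] + [SmartRecord TinyCache AsyncCache object] + [LocalQueue TinyBlock SmartRecord]
  take TinyEvent:  [TinyEvent TinyIndex LocalIndex AsyncCache object] + [TinyBlock TinyIndex AsyncCache object] + [SmartRecord TinyCache AsyncCache object] + [TinyBlock SmartRecord]
  take TinyBlock:  [TinyIndex LocalIndex AsyncCache object] + [TinyBlock TinyIndex AsyncCache object] + [SmartRecord TinyCache AsyncCache object] + [TinyBlock SmartRecord]
  take TinyIndex:  [TinyIndex LocalIndex AsyncCache object] + [TinyIndex AsyncCache object] + [SmartRecord TinyCache AsyncCache object] + [SmartRecord]
  take LocalIndex:  [LocalIndex AsyncCache object] + [AsyncCache object] + [SmartRecord TinyCache AsyncCache object] + [SmartRecord]
  take SmartRecord:  [AsyncCache object] + [AsyncCache object] + [SmartRecord TinyCache AsyncCache object] + [SmartRecord]
  take TinyCache:  [AsyncCache object] + [AsyncCache object] + [TinyCache AsyncCache object]
  take AsyncCache:  [AsyncCache object] + [AsyncCache object] + [AsyncCache object]
  take object:  [object] + [object] + [object]
MRO: SecureIndex LocalQueue TinyEvent TinyBlock TinyIndex LocalIndex SmartRecord TinyCache AsyncCache object
SecureIndex is at position 0; next is LocalQueue.

LocalQueue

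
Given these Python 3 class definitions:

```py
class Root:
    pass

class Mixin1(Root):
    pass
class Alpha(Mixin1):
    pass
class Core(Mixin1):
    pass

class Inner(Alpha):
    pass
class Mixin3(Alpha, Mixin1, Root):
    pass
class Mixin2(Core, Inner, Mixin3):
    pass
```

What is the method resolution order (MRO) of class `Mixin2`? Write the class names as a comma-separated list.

L[Mixin2] = Mixin2 + merge(L[Core], L[Inner], L[Mixin3], [Core Inner Mixin3])
  take Core:  [Core Mixin1 Root object] + [Inner Alpha Mixin1 Root object] + [Mixin3 Alpha Mixin1 Root object] + [Core Inner Mixin3]
  take Inner:  [Mixin1 Root object] + [Inner Alpha Mixin1 Root object] + [Mixin3 Alpha Mixin1 Root object] + [Inner Mixin3]
  take Mixin3:  [Mixin1 Root object] + [Alpha Mixin1 Root object] + [Mixin3 Alpha Mixin1 Root object] + [Mixin3]
  take Alpha:  [Mixin1 Root object] + [Alpha Mixin1 Root object] + [Alpha Mixin1 Root object]
  take Mixin1:  [Mixin1 Root object] + [Mixin1 Root object] + [Mixin1 Root object]
  take Root:  [Root object] + [Root object] + [Root object]
  take object:  [object] + [object] + [object]

Mixin2, Core, Inner, Mixin3, Alpha, Mixin1, Root, object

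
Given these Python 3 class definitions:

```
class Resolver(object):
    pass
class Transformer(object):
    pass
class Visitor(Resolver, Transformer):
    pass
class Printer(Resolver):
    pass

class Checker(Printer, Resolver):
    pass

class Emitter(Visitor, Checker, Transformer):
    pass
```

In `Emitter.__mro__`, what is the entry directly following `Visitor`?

L[Emitter] = Emitter + merge(L[Visitor], L[Checker], L[Transformer], [Visitor Checker Transformer])
  take Visitor:  [Visitor Resolver Transformer object] + [Checker Printer Resolver object] + [Transformer object] + [Visitor Checker Transformer]
  take Checker:  [Resolver Transformer object] + [Checker Printer Resolver object] + [Transformer object] + [Checker Transformer]
  take Printer:  [Resolver Transformer object] + [Printer Resolver object] + [Transformer object] + [Transformer]
  take Resolver:  [Resolver Transformer object] + [Resolver object] + [Transformer object] + [Transformer]
  take Transformer:  [Transformer object] + [object] + [Transformer object] + [Transformer]
  take object:  [object] + [object] + [object]
MRO: Emitter Visitor Checker Printer Resolver Transformer object
Visitor is at position 1; next is Checker.

Checker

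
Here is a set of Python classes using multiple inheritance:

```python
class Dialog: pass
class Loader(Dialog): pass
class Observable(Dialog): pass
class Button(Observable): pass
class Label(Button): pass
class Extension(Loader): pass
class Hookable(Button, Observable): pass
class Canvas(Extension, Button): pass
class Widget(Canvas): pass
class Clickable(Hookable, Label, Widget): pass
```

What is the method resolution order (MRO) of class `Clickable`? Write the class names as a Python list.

L[Clickable] = Clickable + merge(L[Hookable], L[Label], L[Widget], [Hookable Label Widget])
  take Hookable:  [Hookable Button Observable Dialog object] + [Label Button Observable Dialog object] + [Widget Canvas Extension Loader Button Observable Dialog object] + [Hookable Label Widget]
  take Label:  [Button Observable Dialog object] + [Label Button Observable Dialog object] + [Widget Canvas Extension Loader Button Observable Dialog object] + [Label Widget]
  take Widget:  [Button Observable Dialog object] + [Button Observable Dialog object] + [Widget Canvas Extension Loader Button Observable Dialog object] + [Widget]
  take Canvas:  [Button Observable Dialog object] + [Button Observable Dialog object] + [Canvas Extension Loader Button Observable Dialog object]
  take Extension:  [Button Observable Dialog object] + [Button Observable Dialog object] + [Extension Loader Button Observable Dialog object]
  take Loader:  [Button Observable Dialog object] + [Button Observable Dialog object] + [Loader Button Observable Dialog object]
  take Button:  [Button Observable Dialog object] + [Button Observable Dialog object] + [Button Observable Dialog object]
  take Observable:  [Observable Dialog object] + [Observable Dialog object] + [Observable Dialog object]
  take Dialog:  [Dialog object] + [Dialog object] + [Dialog object]
  take object:  [object] + [object] + [object]

[Clickable, Hookable, Label, Widget, Canvas, Extension, Loader, Button, Observable, Dialog, object]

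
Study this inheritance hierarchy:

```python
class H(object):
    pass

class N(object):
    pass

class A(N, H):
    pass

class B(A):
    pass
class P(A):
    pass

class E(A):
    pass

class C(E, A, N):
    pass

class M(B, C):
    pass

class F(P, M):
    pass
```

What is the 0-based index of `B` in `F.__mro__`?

L[F] = F + merge(L[P], L[M], [P M])
  take P:  [P A N H object] + [M B C E A N H object] + [P M]
  take M:  [A N H object] + [M B C E A N H object] + [M]
  take B:  [A N H object] + [B C E A N H object]
  take C:  [A N H object] + [C E A N H object]
  take E:  [A N H object] + [E A N H object]
  take A:  [A N H object] + [A N H object]
  take N:  [N H object] + [N H object]
  take H:  [H object] + [H object]
  take object:  [object] + [object]
MRO: F P M B C E A N H object
B sits at index 3.

3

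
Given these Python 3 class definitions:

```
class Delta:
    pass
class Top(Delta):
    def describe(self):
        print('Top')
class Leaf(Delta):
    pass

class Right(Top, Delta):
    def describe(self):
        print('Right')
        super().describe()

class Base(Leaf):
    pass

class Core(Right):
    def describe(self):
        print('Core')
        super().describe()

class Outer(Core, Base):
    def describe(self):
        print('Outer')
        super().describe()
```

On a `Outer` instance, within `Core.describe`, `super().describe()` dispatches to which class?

L[Outer] = Outer + merge(L[Core], L[Base], [Core Base])
  take Core:  [Core Right Top Delta object] + [Base Leaf Delta object] + [Core Base]
  take Right:  [Right Top Delta object] + [Base Leaf Delta object] + [Base]
  take Top:  [Top Delta object] + [Base Leaf Delta object] + [Base]
  take Base:  [Delta object] + [Base Leaf Delta object] + [Base]
  take Leaf:  [Delta object] + [Leaf Delta object]
  take Delta:  [Delta object] + [Delta object]
  take object:  [object] + [object]
MRO: Outer Core Right Top Base Leaf Delta object
super() in Core.describe on a Outer instance goes to the class after Core in Outer's MRO: Right.

Right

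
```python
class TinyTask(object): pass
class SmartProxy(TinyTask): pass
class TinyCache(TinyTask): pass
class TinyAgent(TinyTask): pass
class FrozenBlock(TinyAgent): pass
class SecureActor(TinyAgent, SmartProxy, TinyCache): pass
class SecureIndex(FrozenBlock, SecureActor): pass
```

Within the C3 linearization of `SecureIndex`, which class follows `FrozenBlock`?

L[SecureIndex] = SecureIndex + merge(L[FrozenBlock], L[SecureActor], [FrozenBlock SecureActor])
  take FrozenBlock:  [FrozenBlock TinyAgent TinyTask object] + [SecureActor TinyAgent SmartProxy TinyCache TinyTask object] + [FrozenBlock SecureActor]
  take SecureActor:  [TinyAgent TinyTask object] + [SecureActor TinyAgent SmartProxy TinyCache TinyTask object] + [SecureActor]
  take TinyAgent:  [TinyAgent TinyTask object] + [TinyAgent SmartProxy TinyCache TinyTask object]
  take SmartProxy:  [TinyTask object] + [SmartProxy TinyCache TinyTask object]
  take TinyCache:  [TinyTask object] + [TinyCache TinyTask object]
  take TinyTask:  [TinyTask object] + [TinyTask object]
  take object:  [object] + [object]
MRO: SecureIndex FrozenBlock SecureActor TinyAgent SmartProxy TinyCache TinyTask object
FrozenBlock is at position 1; next is SecureActor.

SecureActor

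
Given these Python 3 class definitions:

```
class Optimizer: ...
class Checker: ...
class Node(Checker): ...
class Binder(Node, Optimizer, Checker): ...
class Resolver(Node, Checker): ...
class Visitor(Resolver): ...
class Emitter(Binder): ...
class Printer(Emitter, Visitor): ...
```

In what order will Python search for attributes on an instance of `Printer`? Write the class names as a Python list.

[Printer, Emitter, Binder, Visitor, Resolver, Node, Optimizer, Checker, object]

L[Printer] = Printer + merge(L[Emitter], L[Visitor], [Emitter Visitor])
  take Emitter:  [Emitter Binder Node Optimizer Checker object] + [Visitor Resolver Node Checker object] + [Emitter Visitor]
  take Binder:  [Binder Node Optimizer Checker object] + [Visitor Resolver Node Checker object] + [Visitor]
  take Visitor:  [Node Optimizer Checker object] + [Visitor Resolver Node Checker object] + [Visitor]
  take Resolver:  [Node Optimizer Checker object] + [Resolver Node Checker object]
  take Node:  [Node Optimizer Checker object] + [Node Checker object]
  take Optimizer:  [Optimizer Checker object] + [Checker object]
  take Checker:  [Checker object] + [Checker object]
  take object:  [object] + [object]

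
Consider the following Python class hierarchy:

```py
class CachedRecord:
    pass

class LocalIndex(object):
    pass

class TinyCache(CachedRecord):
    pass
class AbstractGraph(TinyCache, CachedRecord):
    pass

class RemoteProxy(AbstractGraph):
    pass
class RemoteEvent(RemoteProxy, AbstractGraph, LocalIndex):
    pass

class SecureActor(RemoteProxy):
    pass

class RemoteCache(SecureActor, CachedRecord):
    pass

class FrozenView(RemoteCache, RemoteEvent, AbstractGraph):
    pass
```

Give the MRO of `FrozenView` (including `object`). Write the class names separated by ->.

FrozenView -> RemoteCache -> SecureActor -> RemoteEvent -> RemoteProxy -> AbstractGraph -> TinyCache -> CachedRecord -> LocalIndex -> object

L[FrozenView] = FrozenView + merge(L[RemoteCache], L[RemoteEvent], L[AbstractGraph], [RemoteCache RemoteEvent AbstractGraph])
  take RemoteCache:  [RemoteCache SecureActor RemoteProxy AbstractGraph TinyCache CachedRecord object] + [RemoteEvent RemoteProxy AbstractGraph TinyCache CachedRecord LocalIndex object] + [AbstractGraph TinyCache CachedRecord object] + [RemoteCache RemoteEvent AbstractGraph]
  take SecureActor:  [SecureActor RemoteProxy AbstractGraph TinyCache CachedRecord object] + [RemoteEvent RemoteProxy AbstractGraph TinyCache CachedRecord LocalIndex object] + [AbstractGraph TinyCache CachedRecord object] + [RemoteEvent AbstractGraph]
  take RemoteEvent:  [RemoteProxy AbstractGraph TinyCache CachedRecord object] + [RemoteEvent RemoteProxy AbstractGraph TinyCache CachedRecord LocalIndex object] + [AbstractGraph TinyCache CachedRecord object] + [RemoteEvent AbstractGraph]
  take RemoteProxy:  [RemoteProxy AbstractGraph TinyCache CachedRecord object] + [RemoteProxy AbstractGraph TinyCache CachedRecord LocalIndex object] + [AbstractGraph TinyCache CachedRecord object] + [AbstractGraph]
  take AbstractGraph:  [AbstractGraph TinyCache CachedRecord object] + [AbstractGraph TinyCache CachedRecord LocalIndex object] + [AbstractGraph TinyCache CachedRecord object] + [AbstractGraph]
  take TinyCache:  [TinyCache CachedRecord object] + [TinyCache CachedRecord LocalIndex object] + [TinyCache CachedRecord object]
  take CachedRecord:  [CachedRecord object] + [CachedRecord LocalIndex object] + [CachedRecord object]
  take LocalIndex:  [object] + [LocalIndex object] + [object]
  take object:  [object] + [object] + [object]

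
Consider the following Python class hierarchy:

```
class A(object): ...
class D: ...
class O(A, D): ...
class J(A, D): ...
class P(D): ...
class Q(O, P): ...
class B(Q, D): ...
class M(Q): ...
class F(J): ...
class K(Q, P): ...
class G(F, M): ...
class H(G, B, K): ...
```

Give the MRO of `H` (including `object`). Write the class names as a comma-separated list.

L[H] = H + merge(L[G], L[B], L[K], [G B K])
  take G:  [G F J M Q O A P D object] + [B Q O A P D object] + [K Q O A P D object] + [G B K]
  take F:  [F J M Q O A P D object] + [B Q O A P D object] + [K Q O A P D object] + [B K]
  take J:  [J M Q O A P D object] + [B Q O A P D object] + [K Q O A P D object] + [B K]
  take M:  [M Q O A P D object] + [B Q O A P D object] + [K Q O A P D object] + [B K]
  take B:  [Q O A P D object] + [B Q O A P D object] + [K Q O A P D object] + [B K]
  take K:  [Q O A P D object] + [Q O A P D object] + [K Q O A P D object] + [K]
  take Q:  [Q O A P D object] + [Q O A P D object] + [Q O A P D object]
  take O:  [O A P D object] + [O A P D object] + [O A P D object]
  take A:  [A P D object] + [A P D object] + [A P D object]
  take P:  [P D object] + [P D object] + [P D object]
  take D:  [D object] + [D object] + [D object]
  take object:  [object] + [object] + [object]

H, G, F, J, M, B, K, Q, O, A, P, D, object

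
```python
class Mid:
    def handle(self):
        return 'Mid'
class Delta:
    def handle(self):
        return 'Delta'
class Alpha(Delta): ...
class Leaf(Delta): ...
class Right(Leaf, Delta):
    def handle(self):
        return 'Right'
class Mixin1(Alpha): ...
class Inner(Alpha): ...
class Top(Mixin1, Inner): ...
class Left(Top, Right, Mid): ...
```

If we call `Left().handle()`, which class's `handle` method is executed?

L[Left] = Left + merge(L[Top], L[Right], L[Mid], [Top Right Mid])
  take Top:  [Top Mixin1 Inner Alpha Delta object] + [Right Leaf Delta object] + [Mid object] + [Top Right Mid]
  take Mixin1:  [Mixin1 Inner Alpha Delta object] + [Right Leaf Delta object] + [Mid object] + [Right Mid]
  take Inner:  [Inner Alpha Delta object] + [Right Leaf Delta object] + [Mid object] + [Right Mid]
  take Alpha:  [Alpha Delta object] + [Right Leaf Delta object] + [Mid object] + [Right Mid]
  take Right:  [Delta object] + [Right Leaf Delta object] + [Mid object] + [Right Mid]
  take Leaf:  [Delta object] + [Leaf Delta object] + [Mid object] + [Mid]
  take Delta:  [Delta object] + [Delta object] + [Mid object] + [Mid]
  take Mid:  [object] + [object] + [Mid object] + [Mid]
  take object:  [object] + [object] + [object]
MRO: Left Top Mixin1 Inner Alpha Right Leaf Delta Mid object
handle is defined in: Delta, Mid, Right. First along the MRO is Right.

Right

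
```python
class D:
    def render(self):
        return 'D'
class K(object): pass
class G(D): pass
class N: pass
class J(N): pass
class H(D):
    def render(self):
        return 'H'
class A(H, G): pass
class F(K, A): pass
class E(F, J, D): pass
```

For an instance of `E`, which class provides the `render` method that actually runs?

H

L[E] = E + merge(L[F], L[J], L[D], [F J D])
  take F:  [F K A H G D object] + [J N object] + [D object] + [F J D]
  take K:  [K A H G D object] + [J N object] + [D object] + [J D]
  take A:  [A H G D object] + [J N object] + [D object] + [J D]
  take H:  [H G D object] + [J N object] + [D object] + [J D]
  take G:  [G D object] + [J N object] + [D object] + [J D]
  take J:  [D object] + [J N object] + [D object] + [J D]
  take D:  [D object] + [N object] + [D object] + [D]
  take N:  [object] + [N object] + [object]
  take object:  [object] + [object] + [object]
MRO: E F K A H G J D N object
render is defined in: D, H. First along the MRO is H.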